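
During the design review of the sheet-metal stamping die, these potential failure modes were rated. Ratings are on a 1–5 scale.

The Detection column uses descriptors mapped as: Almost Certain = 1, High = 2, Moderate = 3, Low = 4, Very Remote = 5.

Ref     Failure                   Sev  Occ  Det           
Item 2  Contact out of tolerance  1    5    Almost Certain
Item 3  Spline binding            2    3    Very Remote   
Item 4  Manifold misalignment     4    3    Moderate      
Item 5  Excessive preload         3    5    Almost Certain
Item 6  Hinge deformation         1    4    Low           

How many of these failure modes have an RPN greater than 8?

4

RPN = Severity × Occurrence × Detection:
  Item 2: 1 × 5 × 1 = 5
  Item 3: 2 × 3 × 5 = 30
  Item 4: 4 × 3 × 3 = 36
  Item 5: 3 × 5 × 1 = 15
  Item 6: 1 × 4 × 4 = 16
Modes with RPN > 8: Item 3 (30), Item 4 (36), Item 5 (15), Item 6 (16) → 4.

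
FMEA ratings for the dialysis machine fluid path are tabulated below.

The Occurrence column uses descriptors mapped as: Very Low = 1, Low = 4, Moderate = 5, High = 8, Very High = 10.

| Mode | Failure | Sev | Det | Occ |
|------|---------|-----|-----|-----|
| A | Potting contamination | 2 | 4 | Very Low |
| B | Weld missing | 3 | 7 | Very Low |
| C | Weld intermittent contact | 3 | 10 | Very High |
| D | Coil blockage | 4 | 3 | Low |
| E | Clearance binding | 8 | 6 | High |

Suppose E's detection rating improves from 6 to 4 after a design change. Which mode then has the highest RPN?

C

RPN = Severity × Occurrence × Detection:
  A: 2 × 1 × 4 = 8
  B: 3 × 1 × 7 = 21
  C: 3 × 10 × 10 = 300
  D: 4 × 4 × 3 = 48
  E: 8 × 8 × 6 = 384
After action: E → 8 × 8 × 4 = 256.
Revised RPNs: C=300, E=256, D=48, B=21, A=8.
Highest is now C (300).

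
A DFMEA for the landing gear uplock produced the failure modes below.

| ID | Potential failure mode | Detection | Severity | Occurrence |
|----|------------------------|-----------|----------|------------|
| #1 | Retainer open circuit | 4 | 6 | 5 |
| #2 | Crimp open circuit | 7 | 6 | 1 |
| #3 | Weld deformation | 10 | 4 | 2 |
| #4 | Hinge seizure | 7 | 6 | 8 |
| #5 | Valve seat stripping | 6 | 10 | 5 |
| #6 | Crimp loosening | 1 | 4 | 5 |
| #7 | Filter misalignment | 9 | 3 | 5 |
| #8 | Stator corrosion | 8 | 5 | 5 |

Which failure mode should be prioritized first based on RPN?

RPN = Severity × Occurrence × Detection:
  #1: 6 × 5 × 4 = 120
  #2: 6 × 1 × 7 = 42
  #3: 4 × 2 × 10 = 80
  #4: 6 × 8 × 7 = 336
  #5: 10 × 5 × 6 = 300
  #6: 4 × 5 × 1 = 20
  #7: 3 × 5 × 9 = 135
  #8: 5 × 5 × 8 = 200
Highest RPN is 336 → #4.

#4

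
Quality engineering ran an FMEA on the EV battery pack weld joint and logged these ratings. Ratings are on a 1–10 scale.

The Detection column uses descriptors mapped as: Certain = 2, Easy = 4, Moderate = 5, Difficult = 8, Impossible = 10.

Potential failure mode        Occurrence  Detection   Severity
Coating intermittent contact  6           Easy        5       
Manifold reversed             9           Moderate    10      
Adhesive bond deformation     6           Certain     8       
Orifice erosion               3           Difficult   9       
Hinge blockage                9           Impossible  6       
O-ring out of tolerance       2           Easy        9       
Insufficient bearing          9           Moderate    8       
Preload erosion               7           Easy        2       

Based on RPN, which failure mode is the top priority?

RPN = Severity × Occurrence × Detection:
  Coating intermittent contact: 5 × 6 × 4 = 120
  Manifold reversed: 10 × 9 × 5 = 450
  Adhesive bond deformation: 8 × 6 × 2 = 96
  Orifice erosion: 9 × 3 × 8 = 216
  Hinge blockage: 6 × 9 × 10 = 540
  O-ring out of tolerance: 9 × 2 × 4 = 72
  Insufficient bearing: 8 × 9 × 5 = 360
  Preload erosion: 2 × 7 × 4 = 56
Highest RPN is 540 → Hinge blockage.

Hinge blockage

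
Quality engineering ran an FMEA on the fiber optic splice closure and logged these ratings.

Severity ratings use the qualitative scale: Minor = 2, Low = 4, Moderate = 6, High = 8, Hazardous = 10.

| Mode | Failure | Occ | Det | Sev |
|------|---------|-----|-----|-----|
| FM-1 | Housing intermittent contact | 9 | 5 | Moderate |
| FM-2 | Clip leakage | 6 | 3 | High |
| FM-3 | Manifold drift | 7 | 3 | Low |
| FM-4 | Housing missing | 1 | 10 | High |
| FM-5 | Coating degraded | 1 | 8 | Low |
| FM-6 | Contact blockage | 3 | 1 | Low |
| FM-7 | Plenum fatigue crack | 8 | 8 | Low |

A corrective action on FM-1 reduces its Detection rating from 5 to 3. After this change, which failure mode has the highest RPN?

RPN = Severity × Occurrence × Detection:
  FM-1: 6 × 9 × 5 = 270
  FM-2: 8 × 6 × 3 = 144
  FM-3: 4 × 7 × 3 = 84
  FM-4: 8 × 1 × 10 = 80
  FM-5: 4 × 1 × 8 = 32
  FM-6: 4 × 3 × 1 = 12
  FM-7: 4 × 8 × 8 = 256
After action: FM-1 → 6 × 9 × 3 = 162.
Revised RPNs: FM-7=256, FM-1=162, FM-2=144, FM-3=84, FM-4=80, FM-5=32, FM-6=12.
Highest is now FM-7 (256).

FM-7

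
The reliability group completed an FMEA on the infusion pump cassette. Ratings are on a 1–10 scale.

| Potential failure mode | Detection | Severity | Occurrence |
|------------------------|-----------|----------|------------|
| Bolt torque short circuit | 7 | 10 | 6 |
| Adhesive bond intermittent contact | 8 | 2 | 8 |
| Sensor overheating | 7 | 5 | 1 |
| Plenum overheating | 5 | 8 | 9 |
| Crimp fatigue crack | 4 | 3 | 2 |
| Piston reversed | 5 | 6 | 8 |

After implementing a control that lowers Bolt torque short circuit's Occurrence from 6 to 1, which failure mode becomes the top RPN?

Plenum overheating

RPN = Severity × Occurrence × Detection:
  Bolt torque short circuit: 10 × 6 × 7 = 420
  Adhesive bond intermittent contact: 2 × 8 × 8 = 128
  Sensor overheating: 5 × 1 × 7 = 35
  Plenum overheating: 8 × 9 × 5 = 360
  Crimp fatigue crack: 3 × 2 × 4 = 24
  Piston reversed: 6 × 8 × 5 = 240
After action: Bolt torque short circuit → 10 × 1 × 7 = 70.
Revised RPNs: Plenum overheating=360, Piston reversed=240, Adhesive bond intermittent contact=128, Bolt torque short circuit=70, Sensor overheating=35, Crimp fatigue crack=24.
Highest is now Plenum overheating (360).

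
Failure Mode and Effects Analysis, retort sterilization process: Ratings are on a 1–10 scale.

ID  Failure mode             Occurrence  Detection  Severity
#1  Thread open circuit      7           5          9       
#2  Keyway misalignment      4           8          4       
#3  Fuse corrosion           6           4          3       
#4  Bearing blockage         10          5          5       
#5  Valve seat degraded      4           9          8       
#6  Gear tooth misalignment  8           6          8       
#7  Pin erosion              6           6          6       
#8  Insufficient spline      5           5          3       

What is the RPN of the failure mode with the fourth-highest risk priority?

RPN = Severity × Occurrence × Detection:
  #1: 9 × 7 × 5 = 315
  #2: 4 × 4 × 8 = 128
  #3: 3 × 6 × 4 = 72
  #4: 5 × 10 × 5 = 250
  #5: 8 × 4 × 9 = 288
  #6: 8 × 8 × 6 = 384
  #7: 6 × 6 × 6 = 216
  #8: 3 × 5 × 5 = 75
Sorted descending: 384, 315, 288, 250, 216, 128, 75, 72.
The fourth-highest RPN is 250 (#4).

250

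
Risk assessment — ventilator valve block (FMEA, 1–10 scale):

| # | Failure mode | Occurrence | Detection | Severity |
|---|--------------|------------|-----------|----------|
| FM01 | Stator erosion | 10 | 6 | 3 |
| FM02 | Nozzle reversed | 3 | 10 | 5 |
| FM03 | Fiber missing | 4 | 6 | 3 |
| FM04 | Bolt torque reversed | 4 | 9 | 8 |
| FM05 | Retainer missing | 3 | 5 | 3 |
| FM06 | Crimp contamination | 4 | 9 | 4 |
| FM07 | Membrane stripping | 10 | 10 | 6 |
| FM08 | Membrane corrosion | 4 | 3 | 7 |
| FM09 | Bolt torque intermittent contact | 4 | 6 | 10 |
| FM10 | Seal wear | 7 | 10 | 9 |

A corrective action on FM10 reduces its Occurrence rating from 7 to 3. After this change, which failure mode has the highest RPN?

FM07

RPN = Severity × Occurrence × Detection:
  FM01: 3 × 10 × 6 = 180
  FM02: 5 × 3 × 10 = 150
  FM03: 3 × 4 × 6 = 72
  FM04: 8 × 4 × 9 = 288
  FM05: 3 × 3 × 5 = 45
  FM06: 4 × 4 × 9 = 144
  FM07: 6 × 10 × 10 = 600
  FM08: 7 × 4 × 3 = 84
  FM09: 10 × 4 × 6 = 240
  FM10: 9 × 7 × 10 = 630
After action: FM10 → 9 × 3 × 10 = 270.
Revised RPNs: FM07=600, FM04=288, FM10=270, FM09=240, FM01=180, FM02=150, FM06=144, FM08=84, FM03=72, FM05=45.
Highest is now FM07 (600).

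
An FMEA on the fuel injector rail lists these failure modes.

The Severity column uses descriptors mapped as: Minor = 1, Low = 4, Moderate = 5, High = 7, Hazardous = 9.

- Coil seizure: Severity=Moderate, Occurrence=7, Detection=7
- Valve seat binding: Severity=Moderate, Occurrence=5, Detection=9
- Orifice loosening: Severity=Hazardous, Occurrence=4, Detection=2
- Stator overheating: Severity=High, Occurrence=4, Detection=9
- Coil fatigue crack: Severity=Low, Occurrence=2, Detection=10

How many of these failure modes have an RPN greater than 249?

1

RPN = Severity × Occurrence × Detection:
  Coil seizure: 5 × 7 × 7 = 245
  Valve seat binding: 5 × 5 × 9 = 225
  Orifice loosening: 9 × 4 × 2 = 72
  Stator overheating: 7 × 4 × 9 = 252
  Coil fatigue crack: 4 × 2 × 10 = 80
Modes with RPN > 249: Stator overheating (252) → 1.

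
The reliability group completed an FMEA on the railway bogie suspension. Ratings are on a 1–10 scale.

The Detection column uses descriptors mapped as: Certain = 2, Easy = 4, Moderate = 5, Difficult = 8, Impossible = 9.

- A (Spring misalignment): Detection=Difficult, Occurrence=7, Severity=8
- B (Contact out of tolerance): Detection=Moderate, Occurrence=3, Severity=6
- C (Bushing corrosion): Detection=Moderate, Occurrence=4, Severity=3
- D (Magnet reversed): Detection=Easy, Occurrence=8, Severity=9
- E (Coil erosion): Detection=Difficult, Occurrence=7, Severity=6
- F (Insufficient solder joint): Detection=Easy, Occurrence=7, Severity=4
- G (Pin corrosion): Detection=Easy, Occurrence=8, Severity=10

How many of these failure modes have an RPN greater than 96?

RPN = Severity × Occurrence × Detection:
  A: 8 × 7 × 8 = 448
  B: 6 × 3 × 5 = 90
  C: 3 × 4 × 5 = 60
  D: 9 × 8 × 4 = 288
  E: 6 × 7 × 8 = 336
  F: 4 × 7 × 4 = 112
  G: 10 × 8 × 4 = 320
Modes with RPN > 96: A (448), D (288), E (336), F (112), G (320) → 5.

5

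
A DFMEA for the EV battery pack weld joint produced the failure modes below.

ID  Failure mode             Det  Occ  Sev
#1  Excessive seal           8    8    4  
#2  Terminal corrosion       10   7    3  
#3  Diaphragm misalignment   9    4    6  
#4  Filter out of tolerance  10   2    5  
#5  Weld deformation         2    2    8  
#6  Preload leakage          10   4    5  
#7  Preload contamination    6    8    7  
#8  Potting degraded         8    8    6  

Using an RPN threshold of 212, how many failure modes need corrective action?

4

RPN = Severity × Occurrence × Detection:
  #1: 4 × 8 × 8 = 256
  #2: 3 × 7 × 10 = 210
  #3: 6 × 4 × 9 = 216
  #4: 5 × 2 × 10 = 100
  #5: 8 × 2 × 2 = 32
  #6: 5 × 4 × 10 = 200
  #7: 7 × 8 × 6 = 336
  #8: 6 × 8 × 8 = 384
Modes with RPN ≥ 212: #1 (256), #3 (216), #7 (336), #8 (384) → 4.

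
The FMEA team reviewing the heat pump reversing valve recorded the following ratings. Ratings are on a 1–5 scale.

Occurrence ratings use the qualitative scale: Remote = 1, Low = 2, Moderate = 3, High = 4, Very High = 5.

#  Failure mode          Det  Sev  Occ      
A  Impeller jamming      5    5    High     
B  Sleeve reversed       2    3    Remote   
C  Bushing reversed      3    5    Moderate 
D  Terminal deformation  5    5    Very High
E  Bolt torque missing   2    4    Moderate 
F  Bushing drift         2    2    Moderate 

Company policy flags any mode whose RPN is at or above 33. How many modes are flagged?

RPN = Severity × Occurrence × Detection:
  A: 5 × 4 × 5 = 100
  B: 3 × 1 × 2 = 6
  C: 5 × 3 × 3 = 45
  D: 5 × 5 × 5 = 125
  E: 4 × 3 × 2 = 24
  F: 2 × 3 × 2 = 12
Modes with RPN ≥ 33: A (100), C (45), D (125) → 3.

3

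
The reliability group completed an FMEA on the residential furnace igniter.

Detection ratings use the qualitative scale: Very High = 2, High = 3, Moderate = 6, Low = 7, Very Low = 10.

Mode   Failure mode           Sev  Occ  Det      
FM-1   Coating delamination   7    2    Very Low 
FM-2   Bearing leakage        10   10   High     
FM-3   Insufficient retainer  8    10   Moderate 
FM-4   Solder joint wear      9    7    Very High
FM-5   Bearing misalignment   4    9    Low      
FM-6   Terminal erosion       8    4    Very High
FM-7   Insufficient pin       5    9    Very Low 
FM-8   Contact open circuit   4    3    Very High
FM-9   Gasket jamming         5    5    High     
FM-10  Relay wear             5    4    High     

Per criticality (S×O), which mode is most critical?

FM-2

Criticality = Severity × Occurrence:
  FM-1: 7 × 2 = 14
  FM-2: 10 × 10 = 100
  FM-3: 8 × 10 = 80
  FM-4: 9 × 7 = 63
  FM-5: 4 × 9 = 36
  FM-6: 8 × 4 = 32
  FM-7: 5 × 9 = 45
  FM-8: 4 × 3 = 12
  FM-9: 5 × 5 = 25
  FM-10: 5 × 4 = 20
Highest criticality is 100 → FM-2.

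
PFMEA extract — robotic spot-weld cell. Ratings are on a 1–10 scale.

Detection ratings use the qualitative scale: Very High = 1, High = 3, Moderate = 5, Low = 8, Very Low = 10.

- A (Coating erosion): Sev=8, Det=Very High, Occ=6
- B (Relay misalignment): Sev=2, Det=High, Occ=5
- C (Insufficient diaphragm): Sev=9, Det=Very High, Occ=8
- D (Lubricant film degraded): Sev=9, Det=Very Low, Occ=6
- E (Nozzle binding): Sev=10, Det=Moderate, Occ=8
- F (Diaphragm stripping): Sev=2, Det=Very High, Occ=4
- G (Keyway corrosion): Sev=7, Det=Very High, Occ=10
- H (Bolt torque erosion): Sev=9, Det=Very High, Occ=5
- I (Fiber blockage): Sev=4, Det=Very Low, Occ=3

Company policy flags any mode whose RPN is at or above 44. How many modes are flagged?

7

RPN = Severity × Occurrence × Detection:
  A: 8 × 6 × 1 = 48
  B: 2 × 5 × 3 = 30
  C: 9 × 8 × 1 = 72
  D: 9 × 6 × 10 = 540
  E: 10 × 8 × 5 = 400
  F: 2 × 4 × 1 = 8
  G: 7 × 10 × 1 = 70
  H: 9 × 5 × 1 = 45
  I: 4 × 3 × 10 = 120
Modes with RPN ≥ 44: A (48), C (72), D (540), E (400), G (70), H (45), I (120) → 7.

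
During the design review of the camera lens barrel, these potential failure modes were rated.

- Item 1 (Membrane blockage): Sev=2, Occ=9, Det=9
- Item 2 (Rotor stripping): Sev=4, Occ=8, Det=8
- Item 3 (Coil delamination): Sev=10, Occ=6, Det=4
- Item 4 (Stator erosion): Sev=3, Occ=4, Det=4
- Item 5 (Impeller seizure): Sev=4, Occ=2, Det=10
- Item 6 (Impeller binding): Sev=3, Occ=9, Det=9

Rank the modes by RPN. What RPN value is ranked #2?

243

RPN = Severity × Occurrence × Detection:
  Item 1: 2 × 9 × 9 = 162
  Item 2: 4 × 8 × 8 = 256
  Item 3: 10 × 6 × 4 = 240
  Item 4: 3 × 4 × 4 = 48
  Item 5: 4 × 2 × 10 = 80
  Item 6: 3 × 9 × 9 = 243
Sorted descending: 256, 243, 240, 162, 80, 48.
The second-highest RPN is 243 (Item 6).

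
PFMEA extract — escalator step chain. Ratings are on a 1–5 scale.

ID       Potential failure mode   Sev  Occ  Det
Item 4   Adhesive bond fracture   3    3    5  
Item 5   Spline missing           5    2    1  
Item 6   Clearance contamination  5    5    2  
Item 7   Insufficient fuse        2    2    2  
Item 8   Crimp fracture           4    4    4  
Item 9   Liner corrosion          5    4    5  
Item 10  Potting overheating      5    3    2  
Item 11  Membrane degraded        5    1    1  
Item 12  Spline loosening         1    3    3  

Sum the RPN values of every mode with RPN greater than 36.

259

RPN = Severity × Occurrence × Detection:
  Item 4: 3 × 3 × 5 = 45
  Item 5: 5 × 2 × 1 = 10
  Item 6: 5 × 5 × 2 = 50
  Item 7: 2 × 2 × 2 = 8
  Item 8: 4 × 4 × 4 = 64
  Item 9: 5 × 4 × 5 = 100
  Item 10: 5 × 3 × 2 = 30
  Item 11: 5 × 1 × 1 = 5
  Item 12: 1 × 3 × 3 = 9
RPN > 36: Item 4 (45), Item 6 (50), Item 8 (64), Item 9 (100).
Sum: 45 + 50 + 64 + 100 = 259.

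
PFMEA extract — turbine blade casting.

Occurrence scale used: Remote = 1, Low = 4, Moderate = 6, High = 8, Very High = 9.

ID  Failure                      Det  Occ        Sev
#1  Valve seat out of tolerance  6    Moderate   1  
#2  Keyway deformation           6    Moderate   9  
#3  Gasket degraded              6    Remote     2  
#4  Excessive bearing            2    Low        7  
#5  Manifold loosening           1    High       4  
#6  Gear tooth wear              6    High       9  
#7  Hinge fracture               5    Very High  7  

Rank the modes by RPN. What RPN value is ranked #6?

RPN = Severity × Occurrence × Detection:
  #1: 1 × 6 × 6 = 36
  #2: 9 × 6 × 6 = 324
  #3: 2 × 1 × 6 = 12
  #4: 7 × 4 × 2 = 56
  #5: 4 × 8 × 1 = 32
  #6: 9 × 8 × 6 = 432
  #7: 7 × 9 × 5 = 315
Sorted descending: 432, 324, 315, 56, 36, 32, 12.
The sixth-highest RPN is 32 (#5).

32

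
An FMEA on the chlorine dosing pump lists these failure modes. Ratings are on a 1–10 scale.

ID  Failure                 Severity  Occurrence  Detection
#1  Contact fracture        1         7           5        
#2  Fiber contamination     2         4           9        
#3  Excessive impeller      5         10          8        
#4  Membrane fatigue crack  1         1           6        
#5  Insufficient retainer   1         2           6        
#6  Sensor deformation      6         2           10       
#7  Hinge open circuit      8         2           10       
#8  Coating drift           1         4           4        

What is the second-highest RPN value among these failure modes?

160

RPN = Severity × Occurrence × Detection:
  #1: 1 × 7 × 5 = 35
  #2: 2 × 4 × 9 = 72
  #3: 5 × 10 × 8 = 400
  #4: 1 × 1 × 6 = 6
  #5: 1 × 2 × 6 = 12
  #6: 6 × 2 × 10 = 120
  #7: 8 × 2 × 10 = 160
  #8: 1 × 4 × 4 = 16
Sorted descending: 400, 160, 120, 72, 35, 16, 12, 6.
The second-highest RPN is 160 (#7).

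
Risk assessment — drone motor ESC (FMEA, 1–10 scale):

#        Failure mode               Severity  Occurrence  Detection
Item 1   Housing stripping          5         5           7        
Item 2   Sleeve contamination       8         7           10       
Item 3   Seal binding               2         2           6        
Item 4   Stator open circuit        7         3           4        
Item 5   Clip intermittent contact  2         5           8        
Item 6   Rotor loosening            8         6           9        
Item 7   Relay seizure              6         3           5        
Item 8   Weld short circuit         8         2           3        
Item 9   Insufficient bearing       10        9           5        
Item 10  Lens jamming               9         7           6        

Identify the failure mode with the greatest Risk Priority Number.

Item 2

RPN = Severity × Occurrence × Detection:
  Item 1: 5 × 5 × 7 = 175
  Item 2: 8 × 7 × 10 = 560
  Item 3: 2 × 2 × 6 = 24
  Item 4: 7 × 3 × 4 = 84
  Item 5: 2 × 5 × 8 = 80
  Item 6: 8 × 6 × 9 = 432
  Item 7: 6 × 3 × 5 = 90
  Item 8: 8 × 2 × 3 = 48
  Item 9: 10 × 9 × 5 = 450
  Item 10: 9 × 7 × 6 = 378
Highest RPN is 560 → Item 2.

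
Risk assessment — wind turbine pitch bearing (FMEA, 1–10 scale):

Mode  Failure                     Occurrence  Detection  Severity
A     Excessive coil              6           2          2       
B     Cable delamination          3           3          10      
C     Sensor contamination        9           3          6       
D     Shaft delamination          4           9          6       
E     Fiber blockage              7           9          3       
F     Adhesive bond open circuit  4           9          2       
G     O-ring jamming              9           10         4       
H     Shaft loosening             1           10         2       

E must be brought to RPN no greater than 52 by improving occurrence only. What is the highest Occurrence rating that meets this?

E: S=3, O=7, D=9 → current RPN = 189.
Fixed product = 27. Need 27 × O ≤ 52, so O ≤ 52/27 = 1.93.
Maximum integer Occurrence rating = 1 (gives RPN 27; O=2 would give 54 > 52).

1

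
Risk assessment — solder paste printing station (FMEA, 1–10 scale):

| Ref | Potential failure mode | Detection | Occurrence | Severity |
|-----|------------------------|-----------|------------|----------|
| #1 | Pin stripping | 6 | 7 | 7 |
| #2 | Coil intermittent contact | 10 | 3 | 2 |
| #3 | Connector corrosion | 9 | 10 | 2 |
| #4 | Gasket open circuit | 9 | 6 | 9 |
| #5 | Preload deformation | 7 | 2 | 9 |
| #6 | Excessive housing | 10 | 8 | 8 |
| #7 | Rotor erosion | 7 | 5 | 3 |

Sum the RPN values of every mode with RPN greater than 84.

RPN = Severity × Occurrence × Detection:
  #1: 7 × 7 × 6 = 294
  #2: 2 × 3 × 10 = 60
  #3: 2 × 10 × 9 = 180
  #4: 9 × 6 × 9 = 486
  #5: 9 × 2 × 7 = 126
  #6: 8 × 8 × 10 = 640
  #7: 3 × 5 × 7 = 105
RPN > 84: #1 (294), #3 (180), #4 (486), #5 (126), #6 (640), #7 (105).
Sum: 294 + 180 + 486 + 126 + 640 + 105 = 1831.

1831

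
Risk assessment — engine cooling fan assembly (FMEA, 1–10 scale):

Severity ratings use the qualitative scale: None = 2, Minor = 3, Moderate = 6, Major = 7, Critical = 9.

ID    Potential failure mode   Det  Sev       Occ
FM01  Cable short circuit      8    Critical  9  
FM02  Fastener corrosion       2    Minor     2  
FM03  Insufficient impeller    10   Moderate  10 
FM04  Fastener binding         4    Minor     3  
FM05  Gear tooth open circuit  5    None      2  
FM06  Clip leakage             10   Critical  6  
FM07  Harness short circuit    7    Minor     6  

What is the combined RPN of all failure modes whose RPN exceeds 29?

RPN = Severity × Occurrence × Detection:
  FM01: 9 × 9 × 8 = 648
  FM02: 3 × 2 × 2 = 12
  FM03: 6 × 10 × 10 = 600
  FM04: 3 × 3 × 4 = 36
  FM05: 2 × 2 × 5 = 20
  FM06: 9 × 6 × 10 = 540
  FM07: 3 × 6 × 7 = 126
RPN > 29: FM01 (648), FM03 (600), FM04 (36), FM06 (540), FM07 (126).
Sum: 648 + 600 + 36 + 540 + 126 = 1950.

1950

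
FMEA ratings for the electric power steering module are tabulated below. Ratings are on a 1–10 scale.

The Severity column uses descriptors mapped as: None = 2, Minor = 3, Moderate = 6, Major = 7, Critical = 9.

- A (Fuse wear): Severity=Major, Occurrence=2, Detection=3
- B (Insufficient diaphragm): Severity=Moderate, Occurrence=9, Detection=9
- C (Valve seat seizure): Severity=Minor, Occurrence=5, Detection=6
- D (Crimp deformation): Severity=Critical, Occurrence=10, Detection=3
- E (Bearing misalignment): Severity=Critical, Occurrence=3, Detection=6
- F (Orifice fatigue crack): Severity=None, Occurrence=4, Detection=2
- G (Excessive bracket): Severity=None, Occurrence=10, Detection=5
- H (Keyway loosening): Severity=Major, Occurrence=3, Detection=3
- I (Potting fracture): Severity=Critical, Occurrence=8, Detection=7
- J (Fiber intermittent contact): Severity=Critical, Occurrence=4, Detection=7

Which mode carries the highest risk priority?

RPN = Severity × Occurrence × Detection:
  A: 7 × 2 × 3 = 42
  B: 6 × 9 × 9 = 486
  C: 3 × 5 × 6 = 90
  D: 9 × 10 × 3 = 270
  E: 9 × 3 × 6 = 162
  F: 2 × 4 × 2 = 16
  G: 2 × 10 × 5 = 100
  H: 7 × 3 × 3 = 63
  I: 9 × 8 × 7 = 504
  J: 9 × 4 × 7 = 252
Highest RPN is 504 → I.

I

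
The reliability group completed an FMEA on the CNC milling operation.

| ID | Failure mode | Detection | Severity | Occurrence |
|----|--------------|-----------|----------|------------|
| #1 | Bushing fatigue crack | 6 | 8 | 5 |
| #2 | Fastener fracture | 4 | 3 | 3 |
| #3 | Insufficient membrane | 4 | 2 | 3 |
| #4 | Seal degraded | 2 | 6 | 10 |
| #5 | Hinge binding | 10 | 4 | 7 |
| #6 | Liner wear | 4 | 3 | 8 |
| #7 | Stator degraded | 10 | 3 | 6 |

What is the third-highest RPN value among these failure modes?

180

RPN = Severity × Occurrence × Detection:
  #1: 8 × 5 × 6 = 240
  #2: 3 × 3 × 4 = 36
  #3: 2 × 3 × 4 = 24
  #4: 6 × 10 × 2 = 120
  #5: 4 × 7 × 10 = 280
  #6: 3 × 8 × 4 = 96
  #7: 3 × 6 × 10 = 180
Sorted descending: 280, 240, 180, 120, 96, 36, 24.
The third-highest RPN is 180 (#7).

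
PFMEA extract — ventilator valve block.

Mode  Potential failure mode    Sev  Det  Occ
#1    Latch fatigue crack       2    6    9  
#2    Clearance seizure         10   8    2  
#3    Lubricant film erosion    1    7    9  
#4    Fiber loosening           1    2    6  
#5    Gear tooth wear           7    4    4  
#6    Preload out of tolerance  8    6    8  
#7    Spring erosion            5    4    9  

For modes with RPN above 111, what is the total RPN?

RPN = Severity × Occurrence × Detection:
  #1: 2 × 9 × 6 = 108
  #2: 10 × 2 × 8 = 160
  #3: 1 × 9 × 7 = 63
  #4: 1 × 6 × 2 = 12
  #5: 7 × 4 × 4 = 112
  #6: 8 × 8 × 6 = 384
  #7: 5 × 9 × 4 = 180
RPN > 111: #2 (160), #5 (112), #6 (384), #7 (180).
Sum: 160 + 112 + 384 + 180 = 836.

836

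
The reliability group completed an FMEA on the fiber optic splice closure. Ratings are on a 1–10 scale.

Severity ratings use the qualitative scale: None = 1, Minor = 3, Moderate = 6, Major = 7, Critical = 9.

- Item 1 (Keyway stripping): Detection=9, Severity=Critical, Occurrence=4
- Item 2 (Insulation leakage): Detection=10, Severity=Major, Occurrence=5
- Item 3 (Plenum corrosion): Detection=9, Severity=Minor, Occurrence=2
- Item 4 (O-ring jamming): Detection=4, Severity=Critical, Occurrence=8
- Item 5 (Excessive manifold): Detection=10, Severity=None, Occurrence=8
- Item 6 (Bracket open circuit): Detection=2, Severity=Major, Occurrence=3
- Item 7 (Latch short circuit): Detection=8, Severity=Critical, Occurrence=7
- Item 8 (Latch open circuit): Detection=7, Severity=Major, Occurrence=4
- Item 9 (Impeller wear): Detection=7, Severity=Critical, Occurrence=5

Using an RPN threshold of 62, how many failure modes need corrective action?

7

RPN = Severity × Occurrence × Detection:
  Item 1: 9 × 4 × 9 = 324
  Item 2: 7 × 5 × 10 = 350
  Item 3: 3 × 2 × 9 = 54
  Item 4: 9 × 8 × 4 = 288
  Item 5: 1 × 8 × 10 = 80
  Item 6: 7 × 3 × 2 = 42
  Item 7: 9 × 7 × 8 = 504
  Item 8: 7 × 4 × 7 = 196
  Item 9: 9 × 5 × 7 = 315
Modes with RPN ≥ 62: Item 1 (324), Item 2 (350), Item 4 (288), Item 5 (80), Item 7 (504), Item 8 (196), Item 9 (315) → 7.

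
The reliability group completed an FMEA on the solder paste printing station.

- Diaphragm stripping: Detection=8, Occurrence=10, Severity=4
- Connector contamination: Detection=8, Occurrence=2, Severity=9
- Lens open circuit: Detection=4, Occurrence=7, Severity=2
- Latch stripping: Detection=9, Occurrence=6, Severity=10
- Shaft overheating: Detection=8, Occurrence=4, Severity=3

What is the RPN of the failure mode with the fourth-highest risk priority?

96

RPN = Severity × Occurrence × Detection:
  Diaphragm stripping: 4 × 10 × 8 = 320
  Connector contamination: 9 × 2 × 8 = 144
  Lens open circuit: 2 × 7 × 4 = 56
  Latch stripping: 10 × 6 × 9 = 540
  Shaft overheating: 3 × 4 × 8 = 96
Sorted descending: 540, 320, 144, 96, 56.
The fourth-highest RPN is 96 (Shaft overheating).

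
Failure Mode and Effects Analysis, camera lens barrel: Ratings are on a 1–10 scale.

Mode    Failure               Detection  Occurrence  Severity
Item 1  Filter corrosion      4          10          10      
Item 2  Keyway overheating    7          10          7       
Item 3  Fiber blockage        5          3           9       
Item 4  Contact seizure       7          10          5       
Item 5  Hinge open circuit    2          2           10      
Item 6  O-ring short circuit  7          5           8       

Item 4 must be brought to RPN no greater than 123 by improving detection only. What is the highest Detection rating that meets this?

2

Item 4: S=5, O=10, D=7 → current RPN = 350.
Fixed product = 50. Need 50 × D ≤ 123, so D ≤ 123/50 = 2.46.
Maximum integer Detection rating = 2 (gives RPN 100; D=3 would give 150 > 123).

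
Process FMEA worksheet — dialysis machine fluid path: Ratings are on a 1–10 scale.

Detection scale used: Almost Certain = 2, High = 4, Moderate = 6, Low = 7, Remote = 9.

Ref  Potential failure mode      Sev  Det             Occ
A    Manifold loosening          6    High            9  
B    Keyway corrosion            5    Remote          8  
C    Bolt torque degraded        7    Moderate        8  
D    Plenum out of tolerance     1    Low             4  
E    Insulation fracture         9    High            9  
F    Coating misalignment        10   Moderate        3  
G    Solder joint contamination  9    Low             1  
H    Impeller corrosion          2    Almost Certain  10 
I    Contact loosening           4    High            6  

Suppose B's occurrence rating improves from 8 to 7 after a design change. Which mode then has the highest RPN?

C

RPN = Severity × Occurrence × Detection:
  A: 6 × 9 × 4 = 216
  B: 5 × 8 × 9 = 360
  C: 7 × 8 × 6 = 336
  D: 1 × 4 × 7 = 28
  E: 9 × 9 × 4 = 324
  F: 10 × 3 × 6 = 180
  G: 9 × 1 × 7 = 63
  H: 2 × 10 × 2 = 40
  I: 4 × 6 × 4 = 96
After action: B → 5 × 7 × 9 = 315.
Revised RPNs: C=336, E=324, B=315, A=216, F=180, I=96, G=63, H=40, D=28.
Highest is now C (336).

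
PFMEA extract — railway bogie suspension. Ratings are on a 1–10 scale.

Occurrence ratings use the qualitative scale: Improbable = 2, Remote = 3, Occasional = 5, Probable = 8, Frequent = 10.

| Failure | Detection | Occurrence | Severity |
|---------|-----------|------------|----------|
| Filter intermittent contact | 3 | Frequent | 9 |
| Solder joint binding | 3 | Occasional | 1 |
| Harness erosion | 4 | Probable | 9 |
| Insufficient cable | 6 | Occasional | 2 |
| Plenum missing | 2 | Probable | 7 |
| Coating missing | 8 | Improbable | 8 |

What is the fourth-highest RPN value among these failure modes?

RPN = Severity × Occurrence × Detection:
  Filter intermittent contact: 9 × 10 × 3 = 270
  Solder joint binding: 1 × 5 × 3 = 15
  Harness erosion: 9 × 8 × 4 = 288
  Insufficient cable: 2 × 5 × 6 = 60
  Plenum missing: 7 × 8 × 2 = 112
  Coating missing: 8 × 2 × 8 = 128
Sorted descending: 288, 270, 128, 112, 60, 15.
The fourth-highest RPN is 112 (Plenum missing).

112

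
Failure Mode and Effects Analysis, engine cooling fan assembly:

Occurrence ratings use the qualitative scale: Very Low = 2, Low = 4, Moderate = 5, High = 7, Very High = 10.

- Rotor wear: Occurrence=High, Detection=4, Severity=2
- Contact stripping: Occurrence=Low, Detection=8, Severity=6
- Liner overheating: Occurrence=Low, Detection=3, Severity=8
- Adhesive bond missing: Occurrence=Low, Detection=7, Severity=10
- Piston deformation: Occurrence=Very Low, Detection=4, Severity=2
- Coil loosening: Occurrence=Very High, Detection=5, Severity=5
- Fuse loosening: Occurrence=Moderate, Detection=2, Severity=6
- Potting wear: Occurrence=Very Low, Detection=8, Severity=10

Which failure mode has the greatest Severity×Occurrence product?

Coil loosening

Criticality = Severity × Occurrence:
  Rotor wear: 2 × 7 = 14
  Contact stripping: 6 × 4 = 24
  Liner overheating: 8 × 4 = 32
  Adhesive bond missing: 10 × 4 = 40
  Piston deformation: 2 × 2 = 4
  Coil loosening: 5 × 10 = 50
  Fuse loosening: 6 × 5 = 30
  Potting wear: 10 × 2 = 20
Highest criticality is 50 → Coil loosening.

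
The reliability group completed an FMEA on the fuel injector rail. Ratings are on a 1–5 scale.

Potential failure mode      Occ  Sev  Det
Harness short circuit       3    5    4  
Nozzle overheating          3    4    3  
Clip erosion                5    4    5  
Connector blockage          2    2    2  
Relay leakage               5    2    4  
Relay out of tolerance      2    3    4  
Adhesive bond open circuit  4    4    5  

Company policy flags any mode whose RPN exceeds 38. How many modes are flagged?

4

RPN = Severity × Occurrence × Detection:
  Harness short circuit: 5 × 3 × 4 = 60
  Nozzle overheating: 4 × 3 × 3 = 36
  Clip erosion: 4 × 5 × 5 = 100
  Connector blockage: 2 × 2 × 2 = 8
  Relay leakage: 2 × 5 × 4 = 40
  Relay out of tolerance: 3 × 2 × 4 = 24
  Adhesive bond open circuit: 4 × 4 × 5 = 80
Modes with RPN > 38: Harness short circuit (60), Clip erosion (100), Relay leakage (40), Adhesive bond open circuit (80) → 4.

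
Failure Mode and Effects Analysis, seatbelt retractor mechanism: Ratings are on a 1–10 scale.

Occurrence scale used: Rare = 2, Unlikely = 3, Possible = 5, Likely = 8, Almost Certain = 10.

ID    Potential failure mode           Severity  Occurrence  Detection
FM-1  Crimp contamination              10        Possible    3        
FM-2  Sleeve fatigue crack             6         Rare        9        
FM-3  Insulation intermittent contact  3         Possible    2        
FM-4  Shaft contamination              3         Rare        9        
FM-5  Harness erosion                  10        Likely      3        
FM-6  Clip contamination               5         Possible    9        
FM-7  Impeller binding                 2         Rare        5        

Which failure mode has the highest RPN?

RPN = Severity × Occurrence × Detection:
  FM-1: 10 × 5 × 3 = 150
  FM-2: 6 × 2 × 9 = 108
  FM-3: 3 × 5 × 2 = 30
  FM-4: 3 × 2 × 9 = 54
  FM-5: 10 × 8 × 3 = 240
  FM-6: 5 × 5 × 9 = 225
  FM-7: 2 × 2 × 5 = 20
Highest RPN is 240 → FM-5.

FM-5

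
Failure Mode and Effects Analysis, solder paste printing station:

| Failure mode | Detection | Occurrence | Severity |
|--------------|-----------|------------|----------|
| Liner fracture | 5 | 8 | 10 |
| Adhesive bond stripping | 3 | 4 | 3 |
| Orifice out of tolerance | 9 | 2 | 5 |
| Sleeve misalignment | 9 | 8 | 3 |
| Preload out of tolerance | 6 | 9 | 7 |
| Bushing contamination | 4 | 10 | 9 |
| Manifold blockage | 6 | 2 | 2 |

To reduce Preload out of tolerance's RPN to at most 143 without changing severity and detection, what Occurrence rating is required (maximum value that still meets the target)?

3

Preload out of tolerance: S=7, O=9, D=6 → current RPN = 378.
Fixed product = 42. Need 42 × O ≤ 143, so O ≤ 143/42 = 3.40.
Maximum integer Occurrence rating = 3 (gives RPN 126; O=4 would give 168 > 143).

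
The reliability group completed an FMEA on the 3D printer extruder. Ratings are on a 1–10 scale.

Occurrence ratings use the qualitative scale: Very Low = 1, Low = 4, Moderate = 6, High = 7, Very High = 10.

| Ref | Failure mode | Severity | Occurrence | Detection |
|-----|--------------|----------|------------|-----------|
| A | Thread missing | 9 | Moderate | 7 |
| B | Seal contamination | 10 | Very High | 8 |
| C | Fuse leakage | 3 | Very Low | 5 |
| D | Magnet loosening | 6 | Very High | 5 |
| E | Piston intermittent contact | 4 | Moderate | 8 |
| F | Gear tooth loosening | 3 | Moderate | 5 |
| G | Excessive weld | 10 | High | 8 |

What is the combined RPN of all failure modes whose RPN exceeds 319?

RPN = Severity × Occurrence × Detection:
  A: 9 × 6 × 7 = 378
  B: 10 × 10 × 8 = 800
  C: 3 × 1 × 5 = 15
  D: 6 × 10 × 5 = 300
  E: 4 × 6 × 8 = 192
  F: 3 × 6 × 5 = 90
  G: 10 × 7 × 8 = 560
RPN > 319: A (378), B (800), G (560).
Sum: 378 + 800 + 560 = 1738.

1738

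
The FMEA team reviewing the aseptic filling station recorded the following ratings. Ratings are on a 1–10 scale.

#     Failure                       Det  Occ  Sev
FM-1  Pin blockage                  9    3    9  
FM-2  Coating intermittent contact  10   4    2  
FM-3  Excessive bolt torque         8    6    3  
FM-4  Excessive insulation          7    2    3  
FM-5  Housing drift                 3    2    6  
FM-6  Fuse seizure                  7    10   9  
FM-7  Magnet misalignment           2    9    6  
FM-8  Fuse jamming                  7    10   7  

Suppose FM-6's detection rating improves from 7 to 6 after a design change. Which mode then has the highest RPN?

FM-6

RPN = Severity × Occurrence × Detection:
  FM-1: 9 × 3 × 9 = 243
  FM-2: 2 × 4 × 10 = 80
  FM-3: 3 × 6 × 8 = 144
  FM-4: 3 × 2 × 7 = 42
  FM-5: 6 × 2 × 3 = 36
  FM-6: 9 × 10 × 7 = 630
  FM-7: 6 × 9 × 2 = 108
  FM-8: 7 × 10 × 7 = 490
After action: FM-6 → 9 × 10 × 6 = 540.
Revised RPNs: FM-6=540, FM-8=490, FM-1=243, FM-3=144, FM-7=108, FM-2=80, FM-4=42, FM-5=36.
Highest is now FM-6 (540).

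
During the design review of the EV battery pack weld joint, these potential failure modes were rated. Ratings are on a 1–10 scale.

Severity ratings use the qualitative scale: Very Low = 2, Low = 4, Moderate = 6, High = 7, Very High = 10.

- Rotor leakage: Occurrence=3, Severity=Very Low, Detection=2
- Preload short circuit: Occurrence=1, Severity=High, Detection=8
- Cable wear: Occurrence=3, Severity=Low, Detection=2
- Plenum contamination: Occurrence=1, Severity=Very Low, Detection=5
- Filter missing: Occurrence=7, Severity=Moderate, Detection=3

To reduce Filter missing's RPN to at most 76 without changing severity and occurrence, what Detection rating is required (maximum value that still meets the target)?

Filter missing: S=6, O=7, D=3 → current RPN = 126.
Fixed product = 42. Need 42 × D ≤ 76, so D ≤ 76/42 = 1.81.
Maximum integer Detection rating = 1 (gives RPN 42; D=2 would give 84 > 76).

1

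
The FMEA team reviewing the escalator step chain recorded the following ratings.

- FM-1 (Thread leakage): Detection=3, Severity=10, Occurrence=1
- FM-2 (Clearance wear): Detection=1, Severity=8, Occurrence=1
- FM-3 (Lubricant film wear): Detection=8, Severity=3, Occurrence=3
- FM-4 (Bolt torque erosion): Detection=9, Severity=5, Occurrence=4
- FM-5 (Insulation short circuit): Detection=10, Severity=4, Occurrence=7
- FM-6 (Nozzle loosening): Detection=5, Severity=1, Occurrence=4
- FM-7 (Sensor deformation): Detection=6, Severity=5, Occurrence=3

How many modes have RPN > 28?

RPN = Severity × Occurrence × Detection:
  FM-1: 10 × 1 × 3 = 30
  FM-2: 8 × 1 × 1 = 8
  FM-3: 3 × 3 × 8 = 72
  FM-4: 5 × 4 × 9 = 180
  FM-5: 4 × 7 × 10 = 280
  FM-6: 1 × 4 × 5 = 20
  FM-7: 5 × 3 × 6 = 90
Modes with RPN > 28: FM-1 (30), FM-3 (72), FM-4 (180), FM-5 (280), FM-7 (90) → 5.

5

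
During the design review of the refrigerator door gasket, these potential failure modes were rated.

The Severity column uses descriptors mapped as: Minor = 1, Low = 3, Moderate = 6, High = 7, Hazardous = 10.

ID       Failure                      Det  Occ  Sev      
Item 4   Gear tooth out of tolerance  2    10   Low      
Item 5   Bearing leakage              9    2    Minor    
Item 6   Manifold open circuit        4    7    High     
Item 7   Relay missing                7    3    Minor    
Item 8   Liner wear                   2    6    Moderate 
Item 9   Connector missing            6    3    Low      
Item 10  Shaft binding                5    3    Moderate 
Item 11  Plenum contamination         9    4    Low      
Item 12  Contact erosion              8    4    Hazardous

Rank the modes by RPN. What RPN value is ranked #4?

RPN = Severity × Occurrence × Detection:
  Item 4: 3 × 10 × 2 = 60
  Item 5: 1 × 2 × 9 = 18
  Item 6: 7 × 7 × 4 = 196
  Item 7: 1 × 3 × 7 = 21
  Item 8: 6 × 6 × 2 = 72
  Item 9: 3 × 3 × 6 = 54
  Item 10: 6 × 3 × 5 = 90
  Item 11: 3 × 4 × 9 = 108
  Item 12: 10 × 4 × 8 = 320
Sorted descending: 320, 196, 108, 90, 72, 60, 54, 21, 18.
The fourth-highest RPN is 90 (Item 10).

90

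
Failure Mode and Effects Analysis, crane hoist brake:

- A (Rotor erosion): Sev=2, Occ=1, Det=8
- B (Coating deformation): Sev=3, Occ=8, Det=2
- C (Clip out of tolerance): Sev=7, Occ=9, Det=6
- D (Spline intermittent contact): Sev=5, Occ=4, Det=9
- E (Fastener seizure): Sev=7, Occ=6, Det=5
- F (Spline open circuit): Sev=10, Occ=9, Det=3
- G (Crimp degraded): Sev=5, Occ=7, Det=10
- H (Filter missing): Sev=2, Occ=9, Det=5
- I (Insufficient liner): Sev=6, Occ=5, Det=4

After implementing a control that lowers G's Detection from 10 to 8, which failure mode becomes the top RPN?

RPN = Severity × Occurrence × Detection:
  A: 2 × 1 × 8 = 16
  B: 3 × 8 × 2 = 48
  C: 7 × 9 × 6 = 378
  D: 5 × 4 × 9 = 180
  E: 7 × 6 × 5 = 210
  F: 10 × 9 × 3 = 270
  G: 5 × 7 × 10 = 350
  H: 2 × 9 × 5 = 90
  I: 6 × 5 × 4 = 120
After action: G → 5 × 7 × 8 = 280.
Revised RPNs: C=378, G=280, F=270, E=210, D=180, I=120, H=90, B=48, A=16.
Highest is now C (378).

C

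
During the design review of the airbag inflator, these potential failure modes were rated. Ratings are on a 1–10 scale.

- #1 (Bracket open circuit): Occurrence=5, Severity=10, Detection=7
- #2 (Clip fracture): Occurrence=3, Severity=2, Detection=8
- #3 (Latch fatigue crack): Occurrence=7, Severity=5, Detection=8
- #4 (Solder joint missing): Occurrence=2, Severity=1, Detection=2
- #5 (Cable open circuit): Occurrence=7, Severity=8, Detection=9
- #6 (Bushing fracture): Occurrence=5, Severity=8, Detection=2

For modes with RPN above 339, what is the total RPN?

854

RPN = Severity × Occurrence × Detection:
  #1: 10 × 5 × 7 = 350
  #2: 2 × 3 × 8 = 48
  #3: 5 × 7 × 8 = 280
  #4: 1 × 2 × 2 = 4
  #5: 8 × 7 × 9 = 504
  #6: 8 × 5 × 2 = 80
RPN > 339: #1 (350), #5 (504).
Sum: 350 + 504 = 854.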